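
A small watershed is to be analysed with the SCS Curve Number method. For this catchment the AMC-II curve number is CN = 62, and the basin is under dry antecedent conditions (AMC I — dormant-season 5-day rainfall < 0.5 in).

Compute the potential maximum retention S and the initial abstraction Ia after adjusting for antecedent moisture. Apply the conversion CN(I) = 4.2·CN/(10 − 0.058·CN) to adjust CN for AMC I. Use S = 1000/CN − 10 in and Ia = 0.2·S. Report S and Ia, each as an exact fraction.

Adjust CN=62 to AMC I: 4.2·62/(10 − 0.058·62) → (1302/5) ÷ (1601/250) = 65100/1601 ≈ 40.662
Retention S: 1000/CN − 10 with CN=40.662 → S = 9500/651 ≈ 14.593 in
Ia = 0.2S: 0.2·14.593 = 2.919 in (exactly 1900/651)

S = 9500/651 in ≈ 14.593 in; Ia = 1900/651 in ≈ 2.919 in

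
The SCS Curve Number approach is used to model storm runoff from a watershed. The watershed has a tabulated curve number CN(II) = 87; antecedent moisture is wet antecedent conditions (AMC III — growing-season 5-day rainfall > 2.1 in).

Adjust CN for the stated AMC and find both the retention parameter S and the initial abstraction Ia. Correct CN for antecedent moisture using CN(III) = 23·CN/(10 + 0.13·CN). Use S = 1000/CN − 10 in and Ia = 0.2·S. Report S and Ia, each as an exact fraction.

CN(III) from CN(II)=87: (23·87)/(10 + 0.13·87) = 200100/2131 ≈ 93.900
Retention S: 1000/CN − 10 with CN=93.900 → S = 1300/2001 ≈ 0.650 in
Initial abstraction Ia = S/5 = (1300/2001)/5 = 260/2001 ≈ 0.130 in

S = 1300/2001 in ≈ 0.650 in; Ia = 260/2001 in ≈ 0.130 in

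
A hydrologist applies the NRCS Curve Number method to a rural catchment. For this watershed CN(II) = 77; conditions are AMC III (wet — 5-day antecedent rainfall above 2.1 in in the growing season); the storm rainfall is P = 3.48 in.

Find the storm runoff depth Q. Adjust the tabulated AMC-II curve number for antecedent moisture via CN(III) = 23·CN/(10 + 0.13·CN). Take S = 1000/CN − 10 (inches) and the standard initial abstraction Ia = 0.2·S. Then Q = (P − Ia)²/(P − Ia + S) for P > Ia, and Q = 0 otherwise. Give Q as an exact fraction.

Q = 38427601/16745575 in ≈ 2.295 in

CN(III) from CN(II)=77: (23·77)/(10 + 0.13·77) = 7700/87 ≈ 88.506
S = 1000/(7700/87) − 10 = 100/77 in ≈ 1.299 in
Initial abstraction Ia = S/5 = (100/77)/5 = 20/77 ≈ 0.260 in
Excess rainfall: 3.480 − 0.260 = 3.220 in; P > Ia so Q > 0
Q = (6199/1925)²/((6199/1925) + 100/77) = (38427601/3705625)/(8699/1925) = 38427601/16745575 in ≈ 2.295 in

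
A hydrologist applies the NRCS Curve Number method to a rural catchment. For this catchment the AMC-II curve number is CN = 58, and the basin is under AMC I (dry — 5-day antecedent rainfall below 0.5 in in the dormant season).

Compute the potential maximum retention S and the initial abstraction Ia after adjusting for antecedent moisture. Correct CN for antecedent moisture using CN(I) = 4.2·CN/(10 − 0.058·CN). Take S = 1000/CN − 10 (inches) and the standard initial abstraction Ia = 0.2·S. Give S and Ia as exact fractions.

S = 500/29 in ≈ 17.241 in; Ia = 100/29 in ≈ 3.448 in

Dry (AMC I): CN(I) = 4.2·58/(10 − 0.058·58) = (1218/5)/(1659/250) = 2900/79 ≈ 36.709
Retention S: 1000/CN − 10 with CN=36.709 → S = 500/29 ≈ 17.241 in
Ia = 0.2S: 0.2·17.241 = 3.448 in (exactly 100/29)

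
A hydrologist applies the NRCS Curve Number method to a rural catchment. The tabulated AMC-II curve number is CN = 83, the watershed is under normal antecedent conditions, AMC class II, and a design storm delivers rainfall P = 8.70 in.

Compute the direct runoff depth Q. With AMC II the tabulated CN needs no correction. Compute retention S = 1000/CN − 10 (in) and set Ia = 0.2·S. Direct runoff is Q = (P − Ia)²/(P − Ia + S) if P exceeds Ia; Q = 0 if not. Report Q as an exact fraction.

AMC II — tabulated CN = 83 applies directly.
Retention S: 1000/CN − 10 with CN=83.000 → S = 170/83 ≈ 2.048 in
Initial abstraction Ia = S/5 = (170/83)/5 = 34/83 ≈ 0.410 in
Since P=8.700 > Ia=0.410: effective rainfall P−Ia = 6881/830 in
Q: (6881/830)² ÷ (8581/830) = 47348161/7122230 in (≈ 6.648 in)

Q = 47348161/7122230 in ≈ 6.648 in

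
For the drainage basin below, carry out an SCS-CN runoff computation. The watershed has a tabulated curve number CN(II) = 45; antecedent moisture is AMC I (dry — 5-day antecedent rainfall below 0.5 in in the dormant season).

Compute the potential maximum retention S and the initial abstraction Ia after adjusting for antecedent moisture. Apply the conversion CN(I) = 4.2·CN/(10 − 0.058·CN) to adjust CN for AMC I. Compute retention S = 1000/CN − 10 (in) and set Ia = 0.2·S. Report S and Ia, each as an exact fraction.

Dry (AMC I): CN(I) = 4.2·45/(10 − 0.058·45) = 189/(739/100) = 18900/739 ≈ 25.575
S = 1000/(18900/739) − 10 = 5500/189 in ≈ 29.101 in
Initial abstraction Ia = S/5 = (5500/189)/5 = 1100/189 ≈ 5.820 in

S = 5500/189 in ≈ 29.101 in; Ia = 1100/189 in ≈ 5.820 in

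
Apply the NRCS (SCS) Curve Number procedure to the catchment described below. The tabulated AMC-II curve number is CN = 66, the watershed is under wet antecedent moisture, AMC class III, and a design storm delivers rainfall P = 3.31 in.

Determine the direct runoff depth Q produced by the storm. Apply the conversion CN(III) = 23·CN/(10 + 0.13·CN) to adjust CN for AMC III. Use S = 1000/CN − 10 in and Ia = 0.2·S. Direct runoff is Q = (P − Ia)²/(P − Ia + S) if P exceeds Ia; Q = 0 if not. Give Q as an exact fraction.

Wet (AMC III): CN(III) = 23·66/(10 + 0.13·66) = 1518/(929/50) = 75900/929 ≈ 81.701
Retention S: 1000/CN − 10 with CN=81.701 → S = 1700/759 ≈ 2.240 in
Initial abstraction Ia = S/5 = (1700/759)/5 = 340/759 ≈ 0.448 in
P − Ia = 3.310 − 0.448 = 217229/75900 ≈ 2.862 in (> 0, runoff occurs)
Q: (217229/75900)² ÷ (387229/75900) = 47188438441/29390681100 in (≈ 1.606 in)

Q = 47188438441/29390681100 in ≈ 1.606 in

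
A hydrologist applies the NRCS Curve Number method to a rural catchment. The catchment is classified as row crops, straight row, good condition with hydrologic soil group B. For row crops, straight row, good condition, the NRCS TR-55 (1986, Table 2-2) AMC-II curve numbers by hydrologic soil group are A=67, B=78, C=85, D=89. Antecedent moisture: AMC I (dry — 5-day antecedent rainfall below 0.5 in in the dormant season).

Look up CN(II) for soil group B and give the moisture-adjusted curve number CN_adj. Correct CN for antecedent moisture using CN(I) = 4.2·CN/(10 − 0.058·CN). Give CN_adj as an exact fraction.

NRCS table: row crops, straight row, good condition, soil group B → CN(II) = 78
Adjust CN=78 to AMC I: 4.2·78/(10 − 0.058·78) → (1638/5) ÷ (1369/250) = 81900/1369 ≈ 59.825

CN_adj = 81900/1369 ≈ 59.825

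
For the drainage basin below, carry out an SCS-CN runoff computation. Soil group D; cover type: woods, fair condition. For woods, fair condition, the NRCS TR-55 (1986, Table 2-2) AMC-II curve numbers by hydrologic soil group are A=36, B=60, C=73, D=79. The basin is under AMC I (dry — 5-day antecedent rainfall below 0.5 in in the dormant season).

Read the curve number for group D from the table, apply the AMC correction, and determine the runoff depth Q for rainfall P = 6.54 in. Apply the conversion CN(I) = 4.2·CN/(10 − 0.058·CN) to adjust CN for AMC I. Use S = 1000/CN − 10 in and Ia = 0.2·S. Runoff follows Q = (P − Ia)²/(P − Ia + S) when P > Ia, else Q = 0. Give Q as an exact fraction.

Q = 434013889/181040350 in ≈ 2.397 in

NRCS table: woods, fair condition, soil group D → CN(II) = 79
Dry (AMC I): CN(I) = 4.2·79/(10 − 0.058·79) = (1659/5)/(2709/500) = 7900/129 ≈ 61.240
S = 1000/(7900/129) − 10 = 500/79 in ≈ 6.329 in
Ia = 0.2·(500/79) = 100/79 in ≈ 1.266 in
Excess rainfall: 6.540 − 1.266 = 5.274 in; P > Ia so Q > 0
Q: (20833/3950)² ÷ (45833/3950) = 434013889/181040350 in (≈ 2.397 in)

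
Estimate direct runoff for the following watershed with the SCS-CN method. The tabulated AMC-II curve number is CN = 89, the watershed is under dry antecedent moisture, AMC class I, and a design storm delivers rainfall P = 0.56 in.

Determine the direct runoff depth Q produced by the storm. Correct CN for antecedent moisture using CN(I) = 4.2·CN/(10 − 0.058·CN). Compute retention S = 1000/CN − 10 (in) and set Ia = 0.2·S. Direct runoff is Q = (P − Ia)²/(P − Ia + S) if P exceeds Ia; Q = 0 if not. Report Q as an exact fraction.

Dry (AMC I): CN(I) = 4.2·89/(10 − 0.058·89) = (1869/5)/(2419/500) = 186900/2419 ≈ 77.263
Retention S: 1000/CN − 10 with CN=77.263 → S = 5500/1869 ≈ 2.943 in
Ia = 0.2S: 0.2·2.943 = 0.589 in (exactly 1100/1869)
P = 0.560 ≤ Ia = 0.589 in: entire storm abstracted, Q = 0.

Q = 0 in ≈ 0.000 in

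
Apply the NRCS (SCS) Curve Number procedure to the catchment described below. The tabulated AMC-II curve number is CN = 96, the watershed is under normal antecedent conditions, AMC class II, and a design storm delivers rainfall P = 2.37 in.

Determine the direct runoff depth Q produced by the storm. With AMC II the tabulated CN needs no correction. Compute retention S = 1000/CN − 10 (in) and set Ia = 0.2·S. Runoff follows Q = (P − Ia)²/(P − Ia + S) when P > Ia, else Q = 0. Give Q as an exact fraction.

AMC II — tabulated CN = 96 applies directly.
S = 1000/96 − 10 = 5/12 in ≈ 0.417 in
Ia = 0.2S: 0.2·0.417 = 0.083 in (exactly 1/12)
P − Ia = 2.370 − 0.083 = 343/150 ≈ 2.287 in (> 0, runoff occurs)
Q = (343/150)²/((343/150) + 5/12) = (117649/22500)/(811/300) = 117649/60825 in ≈ 1.934 in

Q = 117649/60825 in ≈ 1.934 in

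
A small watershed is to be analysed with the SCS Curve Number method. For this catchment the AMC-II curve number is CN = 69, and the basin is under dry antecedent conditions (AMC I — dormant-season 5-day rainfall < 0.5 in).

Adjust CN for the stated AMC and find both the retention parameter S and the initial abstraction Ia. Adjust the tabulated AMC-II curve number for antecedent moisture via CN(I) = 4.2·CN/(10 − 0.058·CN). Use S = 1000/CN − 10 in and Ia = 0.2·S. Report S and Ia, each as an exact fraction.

Adjust CN=69 to AMC I: 4.2·69/(10 − 0.058·69) → (1449/5) ÷ (2999/500) = 144900/2999 ≈ 48.316
Retention S: 1000/CN − 10 with CN=48.316 → S = 15500/1449 ≈ 10.697 in
Ia = 0.2·(15500/1449) = 3100/1449 in ≈ 2.139 in

S = 15500/1449 in ≈ 10.697 in; Ia = 3100/1449 in ≈ 2.139 in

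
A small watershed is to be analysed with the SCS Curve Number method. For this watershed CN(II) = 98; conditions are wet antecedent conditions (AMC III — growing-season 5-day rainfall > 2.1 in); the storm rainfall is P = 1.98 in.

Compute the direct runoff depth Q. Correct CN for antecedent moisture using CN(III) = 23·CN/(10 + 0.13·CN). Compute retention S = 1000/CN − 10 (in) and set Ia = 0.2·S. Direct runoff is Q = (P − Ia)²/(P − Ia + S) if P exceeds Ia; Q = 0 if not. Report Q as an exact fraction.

Adjust CN=98 to AMC III: 23·98/(10 + 0.13·98) → 2254 ÷ (1137/50) = 112700/1137 ≈ 99.120
Max retention: S = 1000/(112700/1137) − 10 = 100/1127 in (≈ 0.089 in)
Ia = 0.2S: 0.2·0.089 = 0.018 in (exactly 20/1127)
Excess rainfall: 1.980 − 0.018 = 1.962 in; P > Ia so Q > 0
Runoff Q = (P−Ia)²/(P−Ia+S) = (1.962)²/(1.962+0.089) = 12226388329/6512538550 ≈ 1.877 in

Q = 12226388329/6512538550 in ≈ 1.877 in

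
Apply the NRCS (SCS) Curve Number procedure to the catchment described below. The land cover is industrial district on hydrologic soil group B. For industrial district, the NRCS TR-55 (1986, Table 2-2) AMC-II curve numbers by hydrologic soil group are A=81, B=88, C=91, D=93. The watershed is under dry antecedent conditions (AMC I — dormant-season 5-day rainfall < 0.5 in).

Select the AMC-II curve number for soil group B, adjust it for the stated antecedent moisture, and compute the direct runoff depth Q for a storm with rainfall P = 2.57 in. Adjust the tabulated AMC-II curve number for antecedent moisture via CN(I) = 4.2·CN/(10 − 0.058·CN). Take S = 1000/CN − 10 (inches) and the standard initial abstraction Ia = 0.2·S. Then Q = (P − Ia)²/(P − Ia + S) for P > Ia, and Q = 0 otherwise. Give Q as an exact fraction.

NRCS table: industrial district, soil group B → CN(II) = 88
CN(I) from CN(II)=88: (4.2·88)/(10 − 0.058·88) = 3850/51 ≈ 75.490
S = 1000/(3850/51) − 10 = 250/77 in ≈ 3.247 in
Initial abstraction Ia = S/5 = (250/77)/5 = 50/77 ≈ 0.649 in
Since P=2.570 > Ia=0.649: effective rainfall P−Ia = 14789/7700 in
Runoff Q = (P−Ia)²/(P−Ia+S) = (1.921)²/(1.921+3.247) = 218714521/306375300 ≈ 0.714 in

Q = 218714521/306375300 in ≈ 0.714 in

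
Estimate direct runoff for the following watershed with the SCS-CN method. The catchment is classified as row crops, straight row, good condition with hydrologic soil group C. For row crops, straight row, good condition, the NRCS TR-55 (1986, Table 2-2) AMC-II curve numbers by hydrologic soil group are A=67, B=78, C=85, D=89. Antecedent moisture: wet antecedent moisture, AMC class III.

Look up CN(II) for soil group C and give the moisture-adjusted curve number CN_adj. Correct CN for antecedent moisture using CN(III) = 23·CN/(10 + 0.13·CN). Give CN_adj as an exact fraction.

NRCS table: row crops, straight row, good condition, soil group C → CN(II) = 85
CN(III) from CN(II)=85: (23·85)/(10 + 0.13·85) = 39100/421 ≈ 92.874

CN_adj = 39100/421 ≈ 92.874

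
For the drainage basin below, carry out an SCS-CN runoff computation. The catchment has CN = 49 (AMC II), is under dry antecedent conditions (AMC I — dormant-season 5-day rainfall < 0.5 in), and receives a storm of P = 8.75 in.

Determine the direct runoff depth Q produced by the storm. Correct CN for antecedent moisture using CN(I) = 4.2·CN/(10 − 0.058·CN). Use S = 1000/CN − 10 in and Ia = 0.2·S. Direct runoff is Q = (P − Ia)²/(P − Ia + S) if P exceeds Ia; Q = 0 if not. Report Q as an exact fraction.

Q = 5418405/10757852 in ≈ 0.504 in

Adjust CN=49 to AMC I: 4.2·49/(10 − 0.058·49) → (1029/5) ÷ (3579/500) = 34300/1193 ≈ 28.751
S = 1000/(34300/1193) − 10 = 8500/343 in ≈ 24.781 in
Initial abstraction Ia = S/5 = (8500/343)/5 = 1700/343 ≈ 4.956 in
Since P=8.750 > Ia=4.956: effective rainfall P−Ia = 5205/1372 in
Q = (5205/1372)²/((5205/1372) + 8500/343) = (27092025/1882384)/(39205/1372) = 5418405/10757852 in ≈ 0.504 in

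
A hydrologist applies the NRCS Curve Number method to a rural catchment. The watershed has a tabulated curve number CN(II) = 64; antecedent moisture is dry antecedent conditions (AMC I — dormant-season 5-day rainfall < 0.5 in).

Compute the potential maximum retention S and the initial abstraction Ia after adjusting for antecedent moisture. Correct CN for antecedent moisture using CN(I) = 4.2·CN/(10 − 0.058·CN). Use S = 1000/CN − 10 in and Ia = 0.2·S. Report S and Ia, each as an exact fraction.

Adjust CN=64 to AMC I: 4.2·64/(10 − 0.058·64) → (1344/5) ÷ (786/125) = 5600/131 ≈ 42.748
Retention S: 1000/CN − 10 with CN=42.748 → S = 375/28 ≈ 13.393 in
Ia = 0.2S: 0.2·13.393 = 2.679 in (exactly 75/28)

S = 375/28 in ≈ 13.393 in; Ia = 75/28 in ≈ 2.679 in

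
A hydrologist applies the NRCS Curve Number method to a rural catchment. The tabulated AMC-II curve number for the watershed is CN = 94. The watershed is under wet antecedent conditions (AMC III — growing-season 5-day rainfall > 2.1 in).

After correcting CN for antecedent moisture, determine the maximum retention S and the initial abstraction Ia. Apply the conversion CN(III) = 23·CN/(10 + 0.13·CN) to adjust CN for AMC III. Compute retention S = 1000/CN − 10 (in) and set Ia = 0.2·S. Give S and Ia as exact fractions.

CN(III) from CN(II)=94: (23·94)/(10 + 0.13·94) = 108100/1111 ≈ 97.300
Retention S: 1000/CN − 10 with CN=97.300 → S = 300/1081 ≈ 0.278 in
Ia = 0.2S: 0.2·0.278 = 0.056 in (exactly 60/1081)

S = 300/1081 in ≈ 0.278 in; Ia = 60/1081 in ≈ 0.056 in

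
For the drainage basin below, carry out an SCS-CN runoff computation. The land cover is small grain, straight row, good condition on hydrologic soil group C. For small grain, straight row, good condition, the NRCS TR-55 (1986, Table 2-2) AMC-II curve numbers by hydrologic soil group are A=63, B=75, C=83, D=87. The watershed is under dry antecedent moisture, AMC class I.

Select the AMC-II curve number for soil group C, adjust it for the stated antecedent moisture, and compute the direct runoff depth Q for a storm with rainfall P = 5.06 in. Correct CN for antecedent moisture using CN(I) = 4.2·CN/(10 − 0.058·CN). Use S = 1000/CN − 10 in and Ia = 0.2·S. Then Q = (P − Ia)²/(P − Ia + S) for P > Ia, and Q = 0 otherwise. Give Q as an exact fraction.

Q = 126721048441/68062319850 in ≈ 1.862 in

NRCS table: small grain, straight row, good condition, soil group C → CN(II) = 83
Dry (AMC I): CN(I) = 4.2·83/(10 − 0.058·83) = (1743/5)/(2593/500) = 174300/2593 ≈ 67.219
S = 1000/(174300/2593) − 10 = 8500/1743 in ≈ 4.877 in
Ia = 0.2·(8500/1743) = 1700/1743 in ≈ 0.975 in
Since P=5.060 > Ia=0.975: effective rainfall P−Ia = 355979/87150 in
Q: (355979/87150)² ÷ (780979/87150) = 126721048441/68062319850 in (≈ 1.862 in)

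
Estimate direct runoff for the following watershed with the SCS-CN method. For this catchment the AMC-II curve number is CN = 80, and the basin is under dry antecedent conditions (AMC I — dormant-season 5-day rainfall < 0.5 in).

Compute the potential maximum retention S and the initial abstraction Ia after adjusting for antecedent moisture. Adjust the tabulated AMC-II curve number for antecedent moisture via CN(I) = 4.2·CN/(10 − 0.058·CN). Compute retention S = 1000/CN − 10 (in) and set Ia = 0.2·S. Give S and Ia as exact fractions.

S = 125/21 in ≈ 5.952 in; Ia = 25/21 in ≈ 1.190 in

Adjust CN=80 to AMC I: 4.2·80/(10 − 0.058·80) → 336 ÷ (134/25) = 4200/67 ≈ 62.687
Retention S: 1000/CN − 10 with CN=62.687 → S = 125/21 ≈ 5.952 in
Ia = 0.2S: 0.2·5.952 = 1.190 in (exactly 25/21)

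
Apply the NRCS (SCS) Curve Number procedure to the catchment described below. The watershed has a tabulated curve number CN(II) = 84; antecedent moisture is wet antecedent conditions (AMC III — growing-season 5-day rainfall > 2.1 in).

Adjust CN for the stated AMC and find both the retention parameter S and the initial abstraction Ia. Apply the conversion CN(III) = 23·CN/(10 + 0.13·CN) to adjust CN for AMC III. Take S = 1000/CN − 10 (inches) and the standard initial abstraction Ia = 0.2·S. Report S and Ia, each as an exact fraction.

CN(III) from CN(II)=84: (23·84)/(10 + 0.13·84) = 48300/523 ≈ 92.352
Max retention: S = 1000/(48300/523) − 10 = 400/483 in (≈ 0.828 in)
Ia = 0.2·(400/483) = 80/483 in ≈ 0.166 in

S = 400/483 in ≈ 0.828 in; Ia = 80/483 in ≈ 0.166 in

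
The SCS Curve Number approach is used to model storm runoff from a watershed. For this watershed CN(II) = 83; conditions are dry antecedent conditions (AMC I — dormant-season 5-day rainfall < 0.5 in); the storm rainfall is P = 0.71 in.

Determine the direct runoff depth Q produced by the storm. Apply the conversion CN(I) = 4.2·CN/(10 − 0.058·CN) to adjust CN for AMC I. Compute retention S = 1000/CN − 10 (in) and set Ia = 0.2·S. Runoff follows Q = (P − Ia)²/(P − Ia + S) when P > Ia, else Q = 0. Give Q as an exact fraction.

CN(I) from CN(II)=83: (4.2·83)/(10 − 0.058·83) = 174300/2593 ≈ 67.219
S = 1000/(174300/2593) − 10 = 8500/1743 in ≈ 4.877 in
Initial abstraction Ia = S/5 = (8500/1743)/5 = 1700/1743 ≈ 0.975 in
P = 0.710 ≤ Ia = 0.975 in: entire storm abstracted, Q = 0.

Q = 0 in ≈ 0.000 in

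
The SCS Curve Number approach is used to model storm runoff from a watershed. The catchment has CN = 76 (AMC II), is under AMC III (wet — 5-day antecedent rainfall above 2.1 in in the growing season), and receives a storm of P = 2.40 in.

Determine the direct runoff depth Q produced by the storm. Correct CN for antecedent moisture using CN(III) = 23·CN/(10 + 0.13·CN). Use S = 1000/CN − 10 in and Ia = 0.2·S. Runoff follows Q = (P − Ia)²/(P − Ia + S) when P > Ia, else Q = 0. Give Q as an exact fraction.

Q = 1797228/1391845 in ≈ 1.291 in

Adjust CN=76 to AMC III: 23·76/(10 + 0.13·76) → 1748 ÷ (497/25) = 43700/497 ≈ 87.928
Retention S: 1000/CN − 10 with CN=87.928 → S = 600/437 ≈ 1.373 in
Initial abstraction Ia = S/5 = (600/437)/5 = 120/437 ≈ 0.275 in
Excess rainfall: 2.400 − 0.275 = 2.125 in; P > Ia so Q > 0
Runoff Q = (P−Ia)²/(P−Ia+S) = (2.125)²/(2.125+1.373) = 1797228/1391845 ≈ 1.291 in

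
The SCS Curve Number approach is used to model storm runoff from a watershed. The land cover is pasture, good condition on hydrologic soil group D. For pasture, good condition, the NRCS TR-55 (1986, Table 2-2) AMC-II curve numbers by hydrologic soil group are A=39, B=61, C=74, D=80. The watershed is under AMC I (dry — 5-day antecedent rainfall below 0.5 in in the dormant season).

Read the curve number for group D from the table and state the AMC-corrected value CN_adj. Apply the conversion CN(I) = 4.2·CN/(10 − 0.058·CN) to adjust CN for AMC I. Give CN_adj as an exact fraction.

CN_adj = 4200/67 ≈ 62.687

NRCS table: pasture, good condition, soil group D → CN(II) = 80
Adjust CN=80 to AMC I: 4.2·80/(10 − 0.058·80) → 336 ÷ (134/25) = 4200/67 ≈ 62.687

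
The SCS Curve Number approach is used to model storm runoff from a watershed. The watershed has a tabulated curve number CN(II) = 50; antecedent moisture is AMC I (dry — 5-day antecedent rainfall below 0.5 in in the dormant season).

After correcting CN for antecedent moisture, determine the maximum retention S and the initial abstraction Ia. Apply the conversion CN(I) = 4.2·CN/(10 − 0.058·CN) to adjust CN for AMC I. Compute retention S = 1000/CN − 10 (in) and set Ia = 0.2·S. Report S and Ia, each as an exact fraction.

S = 500/21 in ≈ 23.810 in; Ia = 100/21 in ≈ 4.762 in

CN(I) from CN(II)=50: (4.2·50)/(10 − 0.058·50) = 2100/71 ≈ 29.577
S = 1000/(2100/71) − 10 = 500/21 in ≈ 23.810 in
Ia = 0.2S: 0.2·23.810 = 4.762 in (exactly 100/21)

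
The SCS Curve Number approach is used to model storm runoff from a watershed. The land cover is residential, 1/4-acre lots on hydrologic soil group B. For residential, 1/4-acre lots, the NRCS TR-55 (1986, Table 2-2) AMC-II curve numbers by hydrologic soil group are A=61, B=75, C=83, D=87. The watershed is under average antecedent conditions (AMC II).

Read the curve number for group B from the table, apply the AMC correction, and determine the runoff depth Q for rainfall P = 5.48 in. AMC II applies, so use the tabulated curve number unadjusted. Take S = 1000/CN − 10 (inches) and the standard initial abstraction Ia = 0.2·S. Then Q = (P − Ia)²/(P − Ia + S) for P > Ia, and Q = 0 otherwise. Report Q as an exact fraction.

Q = 130321/45825 in ≈ 2.844 in

NRCS table: residential, 1/4-acre lots, soil group B → CN(II) = 75
AMC II — tabulated CN = 75 applies directly.
Max retention: S = 1000/75 − 10 = 10/3 in (≈ 3.333 in)
Ia = 0.2·(10/3) = 2/3 in ≈ 0.667 in
P − Ia = 5.480 − 0.667 = 361/75 ≈ 4.813 in (> 0, runoff occurs)
Q: (361/75)² ÷ (611/75) = 130321/45825 in (≈ 2.844 in)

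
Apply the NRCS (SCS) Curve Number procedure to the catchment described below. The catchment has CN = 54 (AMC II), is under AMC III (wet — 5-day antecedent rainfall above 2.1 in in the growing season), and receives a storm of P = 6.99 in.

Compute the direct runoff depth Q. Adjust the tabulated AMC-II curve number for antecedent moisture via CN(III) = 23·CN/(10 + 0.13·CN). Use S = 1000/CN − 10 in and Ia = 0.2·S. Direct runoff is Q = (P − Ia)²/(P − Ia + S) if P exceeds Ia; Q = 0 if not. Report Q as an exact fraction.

Q = 284698129/72557100 in ≈ 3.924 in

Wet (AMC III): CN(III) = 23·54/(10 + 0.13·54) = 1242/(851/50) = 2700/37 ≈ 72.973
Max retention: S = 1000/(2700/37) − 10 = 100/27 in (≈ 3.704 in)
Ia = 0.2S: 0.2·3.704 = 0.741 in (exactly 20/27)
P − Ia = 6.990 − 0.741 = 16873/2700 ≈ 6.249 in (> 0, runoff occurs)
Q = (16873/2700)²/((16873/2700) + 100/27) = (284698129/7290000)/(26873/2700) = 284698129/72557100 in ≈ 3.924 in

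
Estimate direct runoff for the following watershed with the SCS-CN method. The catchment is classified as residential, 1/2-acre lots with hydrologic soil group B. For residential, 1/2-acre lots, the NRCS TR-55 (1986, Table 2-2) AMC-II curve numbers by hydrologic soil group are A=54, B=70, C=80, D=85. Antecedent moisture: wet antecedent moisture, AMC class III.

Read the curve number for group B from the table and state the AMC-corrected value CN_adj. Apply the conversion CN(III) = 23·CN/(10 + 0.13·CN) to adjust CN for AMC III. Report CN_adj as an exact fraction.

NRCS table: residential, 1/2-acre lots, soil group B → CN(II) = 70
CN(III) from CN(II)=70: (23·70)/(10 + 0.13·70) = 16100/191 ≈ 84.293

CN_adj = 16100/191 ≈ 84.293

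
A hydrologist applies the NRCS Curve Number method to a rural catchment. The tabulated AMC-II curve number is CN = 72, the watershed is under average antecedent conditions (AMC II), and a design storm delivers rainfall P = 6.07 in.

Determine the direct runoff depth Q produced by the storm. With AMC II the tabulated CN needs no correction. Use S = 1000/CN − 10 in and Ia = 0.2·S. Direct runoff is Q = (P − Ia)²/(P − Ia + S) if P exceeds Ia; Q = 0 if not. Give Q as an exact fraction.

AMC II — tabulated CN = 72 applies directly.
Retention S: 1000/CN − 10 with CN=72.000 → S = 35/9 ≈ 3.889 in
Initial abstraction Ia = S/5 = (35/9)/5 = 7/9 ≈ 0.778 in
Since P=6.070 > Ia=0.778: effective rainfall P−Ia = 4763/900 in
Q: (4763/900)² ÷ (8263/900) = 22686169/7436700 in (≈ 3.051 in)

Q = 22686169/7436700 in ≈ 3.051 in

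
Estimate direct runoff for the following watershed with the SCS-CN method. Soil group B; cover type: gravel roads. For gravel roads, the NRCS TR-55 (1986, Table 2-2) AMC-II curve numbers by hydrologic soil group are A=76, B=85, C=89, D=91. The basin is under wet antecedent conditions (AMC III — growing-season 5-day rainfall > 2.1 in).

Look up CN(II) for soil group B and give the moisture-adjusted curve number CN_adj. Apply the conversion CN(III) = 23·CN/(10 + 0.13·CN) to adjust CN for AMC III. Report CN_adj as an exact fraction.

NRCS table: gravel roads, soil group B → CN(II) = 85
Wet (AMC III): CN(III) = 23·85/(10 + 0.13·85) = 1955/(421/20) = 39100/421 ≈ 92.874

CN_adj = 39100/421 ≈ 92.874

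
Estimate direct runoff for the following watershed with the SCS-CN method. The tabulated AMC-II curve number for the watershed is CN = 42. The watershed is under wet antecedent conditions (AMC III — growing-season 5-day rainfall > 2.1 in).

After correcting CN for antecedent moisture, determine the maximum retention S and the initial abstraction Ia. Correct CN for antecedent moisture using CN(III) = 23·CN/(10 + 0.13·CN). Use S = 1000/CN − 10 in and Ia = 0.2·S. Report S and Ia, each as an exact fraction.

CN(III) from CN(II)=42: (23·42)/(10 + 0.13·42) = 48300/773 ≈ 62.484
Max retention: S = 1000/(48300/773) − 10 = 2900/483 in (≈ 6.004 in)
Initial abstraction Ia = S/5 = (2900/483)/5 = 580/483 ≈ 1.201 in

S = 2900/483 in ≈ 6.004 in; Ia = 580/483 in ≈ 1.201 in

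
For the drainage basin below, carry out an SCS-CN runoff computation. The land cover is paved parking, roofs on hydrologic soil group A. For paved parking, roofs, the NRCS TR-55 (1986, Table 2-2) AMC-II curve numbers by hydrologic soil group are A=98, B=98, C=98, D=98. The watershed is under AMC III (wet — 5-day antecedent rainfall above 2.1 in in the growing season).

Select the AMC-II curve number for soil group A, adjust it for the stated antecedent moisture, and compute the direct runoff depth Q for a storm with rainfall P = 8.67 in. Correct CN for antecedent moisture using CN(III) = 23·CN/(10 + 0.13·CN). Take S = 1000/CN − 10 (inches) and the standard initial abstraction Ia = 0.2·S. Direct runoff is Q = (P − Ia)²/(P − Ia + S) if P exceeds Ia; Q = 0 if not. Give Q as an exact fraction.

Q = 950837561881/111021784300 in ≈ 8.564 in

NRCS table: paved parking, roofs, soil group A → CN(II) = 98
Adjust CN=98 to AMC III: 23·98/(10 + 0.13·98) → 2254 ÷ (1137/50) = 112700/1137 ≈ 99.120
Max retention: S = 1000/(112700/1137) − 10 = 100/1127 in (≈ 0.089 in)
Ia = 0.2·(100/1127) = 20/1127 in ≈ 0.018 in
Since P=8.670 > Ia=0.018: effective rainfall P−Ia = 975109/112700 in
Q: (975109/112700)² ÷ (985109/112700) = 950837561881/111021784300 in (≈ 8.564 in)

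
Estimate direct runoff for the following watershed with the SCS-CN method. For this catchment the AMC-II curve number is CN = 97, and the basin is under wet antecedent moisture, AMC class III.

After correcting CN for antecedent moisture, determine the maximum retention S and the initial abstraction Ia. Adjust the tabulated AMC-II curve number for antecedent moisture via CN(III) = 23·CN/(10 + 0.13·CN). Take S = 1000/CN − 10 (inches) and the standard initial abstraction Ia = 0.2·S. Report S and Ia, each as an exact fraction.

CN(III) from CN(II)=97: (23·97)/(10 + 0.13·97) = 223100/2261 ≈ 98.673
Retention S: 1000/CN − 10 with CN=98.673 → S = 300/2231 ≈ 0.134 in
Initial abstraction Ia = S/5 = (300/2231)/5 = 60/2231 ≈ 0.027 in

S = 300/2231 in ≈ 0.134 in; Ia = 60/2231 in ≈ 0.027 in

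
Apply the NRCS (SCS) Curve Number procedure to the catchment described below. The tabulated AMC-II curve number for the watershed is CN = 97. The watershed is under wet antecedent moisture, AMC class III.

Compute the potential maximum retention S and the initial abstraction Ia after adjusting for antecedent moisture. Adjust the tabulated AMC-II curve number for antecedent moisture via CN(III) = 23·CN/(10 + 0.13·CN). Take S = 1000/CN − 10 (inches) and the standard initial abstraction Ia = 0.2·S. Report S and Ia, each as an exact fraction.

S = 300/2231 in ≈ 0.134 in; Ia = 60/2231 in ≈ 0.027 in

CN(III) from CN(II)=97: (23·97)/(10 + 0.13·97) = 223100/2261 ≈ 98.673
Max retention: S = 1000/(223100/2261) − 10 = 300/2231 in (≈ 0.134 in)
Ia = 0.2S: 0.2·0.134 = 0.027 in (exactly 60/2231)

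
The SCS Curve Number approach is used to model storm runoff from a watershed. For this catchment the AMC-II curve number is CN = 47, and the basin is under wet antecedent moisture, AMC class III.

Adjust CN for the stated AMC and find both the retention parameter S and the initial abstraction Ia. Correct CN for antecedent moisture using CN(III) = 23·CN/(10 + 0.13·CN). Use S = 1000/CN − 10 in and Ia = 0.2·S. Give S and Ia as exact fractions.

Wet (AMC III): CN(III) = 23·47/(10 + 0.13·47) = 1081/(1611/100) = 108100/1611 ≈ 67.101
Retention S: 1000/CN − 10 with CN=67.101 → S = 5300/1081 ≈ 4.903 in
Initial abstraction Ia = S/5 = (5300/1081)/5 = 1060/1081 ≈ 0.981 in

S = 5300/1081 in ≈ 4.903 in; Ia = 1060/1081 in ≈ 0.981 in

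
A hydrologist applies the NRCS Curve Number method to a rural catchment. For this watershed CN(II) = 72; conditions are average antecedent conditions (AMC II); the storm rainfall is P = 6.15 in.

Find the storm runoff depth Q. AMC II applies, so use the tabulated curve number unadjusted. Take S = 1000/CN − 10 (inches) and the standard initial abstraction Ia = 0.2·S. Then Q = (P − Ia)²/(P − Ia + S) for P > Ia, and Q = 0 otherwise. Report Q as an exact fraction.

AMC II — tabulated CN = 72 applies directly.
Retention S: 1000/CN − 10 with CN=72.000 → S = 35/9 ≈ 3.889 in
Initial abstraction Ia = S/5 = (35/9)/5 = 7/9 ≈ 0.778 in
P − Ia = 6.150 − 0.778 = 967/180 ≈ 5.372 in (> 0, runoff occurs)
Runoff Q = (P−Ia)²/(P−Ia+S) = (5.372)²/(5.372+3.889) = 935089/300060 ≈ 3.116 in

Q = 935089/300060 in ≈ 3.116 in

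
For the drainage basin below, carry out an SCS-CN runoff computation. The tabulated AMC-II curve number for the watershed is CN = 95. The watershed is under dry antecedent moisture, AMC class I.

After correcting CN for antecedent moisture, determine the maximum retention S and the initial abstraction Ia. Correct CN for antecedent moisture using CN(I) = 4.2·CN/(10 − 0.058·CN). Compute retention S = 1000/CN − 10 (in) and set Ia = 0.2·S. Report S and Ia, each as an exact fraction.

S = 500/399 in ≈ 1.253 in; Ia = 100/399 in ≈ 0.251 in

Adjust CN=95 to AMC I: 4.2·95/(10 − 0.058·95) → 399 ÷ (449/100) = 39900/449 ≈ 88.864
Retention S: 1000/CN − 10 with CN=88.864 → S = 500/399 ≈ 1.253 in
Ia = 0.2S: 0.2·1.253 = 0.251 in (exactly 100/399)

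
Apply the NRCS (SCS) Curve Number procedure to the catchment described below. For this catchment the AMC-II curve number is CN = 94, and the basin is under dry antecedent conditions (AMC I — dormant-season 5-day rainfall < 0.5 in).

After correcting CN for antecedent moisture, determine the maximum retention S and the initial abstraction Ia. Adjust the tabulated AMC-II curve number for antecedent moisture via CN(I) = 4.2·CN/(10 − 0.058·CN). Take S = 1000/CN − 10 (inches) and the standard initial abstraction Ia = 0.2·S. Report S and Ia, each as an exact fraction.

Adjust CN=94 to AMC I: 4.2·94/(10 − 0.058·94) → (1974/5) ÷ (1137/250) = 32900/379 ≈ 86.807
Retention S: 1000/CN − 10 with CN=86.807 → S = 500/329 ≈ 1.520 in
Ia = 0.2·(500/329) = 100/329 in ≈ 0.304 in

S = 500/329 in ≈ 1.520 in; Ia = 100/329 in ≈ 0.304 in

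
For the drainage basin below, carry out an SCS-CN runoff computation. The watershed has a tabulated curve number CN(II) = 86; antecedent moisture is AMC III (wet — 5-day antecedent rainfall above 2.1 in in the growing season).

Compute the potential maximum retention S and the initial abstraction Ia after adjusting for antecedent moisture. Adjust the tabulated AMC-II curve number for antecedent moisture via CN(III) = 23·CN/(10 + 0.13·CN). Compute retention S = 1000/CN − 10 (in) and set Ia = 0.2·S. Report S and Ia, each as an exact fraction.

Adjust CN=86 to AMC III: 23·86/(10 + 0.13·86) → 1978 ÷ (1059/50) = 98900/1059 ≈ 93.390
S = 1000/(98900/1059) − 10 = 700/989 in ≈ 0.708 in
Ia = 0.2·(700/989) = 140/989 in ≈ 0.142 in

S = 700/989 in ≈ 0.708 in; Ia = 140/989 in ≈ 0.142 in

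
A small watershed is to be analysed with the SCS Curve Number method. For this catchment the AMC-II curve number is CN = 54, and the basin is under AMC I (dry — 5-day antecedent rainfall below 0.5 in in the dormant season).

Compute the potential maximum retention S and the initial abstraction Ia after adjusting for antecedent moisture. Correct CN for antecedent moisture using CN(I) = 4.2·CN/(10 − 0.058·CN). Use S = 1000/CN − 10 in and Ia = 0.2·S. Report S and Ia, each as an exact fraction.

S = 11500/567 in ≈ 20.282 in; Ia = 2300/567 in ≈ 4.056 in

Dry (AMC I): CN(I) = 4.2·54/(10 − 0.058·54) = (1134/5)/(1717/250) = 56700/1717 ≈ 33.023
S = 1000/(56700/1717) − 10 = 11500/567 in ≈ 20.282 in
Initial abstraction Ia = S/5 = (11500/567)/5 = 2300/567 ≈ 4.056 in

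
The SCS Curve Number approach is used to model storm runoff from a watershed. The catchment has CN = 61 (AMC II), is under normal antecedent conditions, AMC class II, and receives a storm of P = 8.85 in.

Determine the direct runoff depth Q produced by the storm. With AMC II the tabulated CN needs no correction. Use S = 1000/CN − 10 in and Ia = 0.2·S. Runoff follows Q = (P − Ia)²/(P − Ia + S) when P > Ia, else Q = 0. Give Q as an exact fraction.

Q = 9480241/2309460 in ≈ 4.105 in

Average conditions: CN = 61 (no AMC adjustment).
Retention S: 1000/CN − 10 with CN=61.000 → S = 390/61 ≈ 6.393 in
Ia = 0.2S: 0.2·6.393 = 1.279 in (exactly 78/61)
Excess rainfall: 8.850 − 1.279 = 7.571 in; P > Ia so Q > 0
Runoff Q = (P−Ia)²/(P−Ia+S) = (7.571)²/(7.571+6.393) = 9480241/2309460 ≈ 4.105 in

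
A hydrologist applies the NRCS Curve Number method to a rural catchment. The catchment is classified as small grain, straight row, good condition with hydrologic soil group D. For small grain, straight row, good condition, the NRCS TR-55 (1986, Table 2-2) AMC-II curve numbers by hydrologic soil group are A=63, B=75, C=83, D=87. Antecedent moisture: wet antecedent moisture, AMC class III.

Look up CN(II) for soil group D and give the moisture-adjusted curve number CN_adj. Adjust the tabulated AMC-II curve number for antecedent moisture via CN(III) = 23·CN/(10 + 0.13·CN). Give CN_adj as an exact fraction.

CN_adj = 200100/2131 ≈ 93.900

NRCS table: small grain, straight row, good condition, soil group D → CN(II) = 87
Wet (AMC III): CN(III) = 23·87/(10 + 0.13·87) = 2001/(2131/100) = 200100/2131 ≈ 93.900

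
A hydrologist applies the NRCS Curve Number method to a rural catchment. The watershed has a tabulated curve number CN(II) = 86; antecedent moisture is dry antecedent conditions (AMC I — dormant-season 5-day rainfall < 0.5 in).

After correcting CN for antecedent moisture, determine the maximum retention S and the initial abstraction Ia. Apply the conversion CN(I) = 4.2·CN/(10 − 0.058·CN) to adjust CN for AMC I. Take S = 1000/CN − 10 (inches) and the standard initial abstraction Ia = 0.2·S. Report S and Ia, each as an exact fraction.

Adjust CN=86 to AMC I: 4.2·86/(10 − 0.058·86) → (1806/5) ÷ (1253/250) = 12900/179 ≈ 72.067
Max retention: S = 1000/(12900/179) − 10 = 500/129 in (≈ 3.876 in)
Initial abstraction Ia = S/5 = (500/129)/5 = 100/129 ≈ 0.775 in

S = 500/129 in ≈ 3.876 in; Ia = 100/129 in ≈ 0.775 in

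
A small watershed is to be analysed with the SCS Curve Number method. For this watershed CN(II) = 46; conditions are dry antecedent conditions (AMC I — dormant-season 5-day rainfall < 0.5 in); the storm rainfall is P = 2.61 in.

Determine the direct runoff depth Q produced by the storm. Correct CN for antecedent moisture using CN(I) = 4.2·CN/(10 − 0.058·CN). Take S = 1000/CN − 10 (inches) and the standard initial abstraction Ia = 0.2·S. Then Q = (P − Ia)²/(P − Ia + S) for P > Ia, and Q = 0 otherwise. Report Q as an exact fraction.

Q = 0 in ≈ 0.000 in

Adjust CN=46 to AMC I: 4.2·46/(10 − 0.058·46) → (966/5) ÷ (1833/250) = 16100/611 ≈ 26.350
S = 1000/(16100/611) − 10 = 4500/161 in ≈ 27.950 in
Ia = 0.2·(4500/161) = 900/161 in ≈ 5.590 in
P = 2.610 ≤ Ia = 5.590 in: entire storm abstracted, Q = 0.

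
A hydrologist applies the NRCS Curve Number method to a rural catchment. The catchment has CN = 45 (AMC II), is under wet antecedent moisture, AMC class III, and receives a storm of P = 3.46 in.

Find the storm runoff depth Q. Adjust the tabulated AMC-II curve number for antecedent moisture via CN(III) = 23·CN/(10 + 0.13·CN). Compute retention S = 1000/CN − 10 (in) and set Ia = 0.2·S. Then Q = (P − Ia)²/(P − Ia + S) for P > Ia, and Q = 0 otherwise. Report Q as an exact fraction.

Adjust CN=45 to AMC III: 23·45/(10 + 0.13·45) → 1035 ÷ (317/20) = 20700/317 ≈ 65.300
S = 1000/(20700/317) − 10 = 1100/207 in ≈ 5.314 in
Initial abstraction Ia = S/5 = (1100/207)/5 = 220/207 ≈ 1.063 in
Excess rainfall: 3.460 − 1.063 = 2.397 in; P > Ia so Q > 0
Q = (24811/10350)²/((24811/10350) + 1100/207) = (615585721/107122500)/(79811/10350) = 615585721/826043850 in ≈ 0.745 in

Q = 615585721/826043850 in ≈ 0.745 in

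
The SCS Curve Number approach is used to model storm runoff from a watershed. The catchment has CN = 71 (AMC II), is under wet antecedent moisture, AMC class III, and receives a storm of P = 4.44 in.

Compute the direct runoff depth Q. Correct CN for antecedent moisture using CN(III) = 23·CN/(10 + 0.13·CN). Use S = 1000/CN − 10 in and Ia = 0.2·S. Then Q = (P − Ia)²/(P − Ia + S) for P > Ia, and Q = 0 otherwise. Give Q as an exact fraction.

Q = 27809898169/9767911975 in ≈ 2.847 in

Wet (AMC III): CN(III) = 23·71/(10 + 0.13·71) = 1633/(1923/100) = 163300/1923 ≈ 84.919
S = 1000/(163300/1923) − 10 = 2900/1633 in ≈ 1.776 in
Ia = 0.2S: 0.2·1.776 = 0.355 in (exactly 580/1633)
Excess rainfall: 4.440 − 0.355 = 4.085 in; P > Ia so Q > 0
Runoff Q = (P−Ia)²/(P−Ia+S) = (4.085)²/(4.085+1.776) = 27809898169/9767911975 ≈ 2.847 in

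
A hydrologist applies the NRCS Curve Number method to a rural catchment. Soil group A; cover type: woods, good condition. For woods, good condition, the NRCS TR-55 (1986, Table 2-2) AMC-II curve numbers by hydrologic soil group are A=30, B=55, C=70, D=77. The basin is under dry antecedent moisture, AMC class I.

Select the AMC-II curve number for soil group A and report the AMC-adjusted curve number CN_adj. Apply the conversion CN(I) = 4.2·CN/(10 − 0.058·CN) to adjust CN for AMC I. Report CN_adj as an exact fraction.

CN_adj = 900/59 ≈ 15.254

NRCS table: woods, good condition, soil group A → CN(II) = 30
Dry (AMC I): CN(I) = 4.2·30/(10 − 0.058·30) = 126/(413/50) = 900/59 ≈ 15.254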